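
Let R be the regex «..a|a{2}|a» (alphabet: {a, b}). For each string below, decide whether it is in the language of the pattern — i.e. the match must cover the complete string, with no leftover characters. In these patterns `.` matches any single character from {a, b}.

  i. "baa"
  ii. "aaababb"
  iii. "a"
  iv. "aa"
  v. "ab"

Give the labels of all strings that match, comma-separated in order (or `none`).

i, iii, iv

i. "baa" → match
ii. "aaababb" → no match — must end with "a"
iii. "a" → match
iv. "aa" → match
v. "ab" → no match — must end with "a"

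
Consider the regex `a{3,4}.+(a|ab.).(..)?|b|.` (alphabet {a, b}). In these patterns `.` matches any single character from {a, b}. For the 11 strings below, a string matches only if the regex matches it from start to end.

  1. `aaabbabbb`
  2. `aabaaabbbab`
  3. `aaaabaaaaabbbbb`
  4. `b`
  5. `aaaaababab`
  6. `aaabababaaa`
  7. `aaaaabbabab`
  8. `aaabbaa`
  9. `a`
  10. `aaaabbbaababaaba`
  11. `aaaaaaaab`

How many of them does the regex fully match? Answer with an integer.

10

1 → match
2 → no match
3 → match
4 → match
5 → match
6 → match
7 → match
8 → match
9 → match
10 → match
11 → match
Total matched: 10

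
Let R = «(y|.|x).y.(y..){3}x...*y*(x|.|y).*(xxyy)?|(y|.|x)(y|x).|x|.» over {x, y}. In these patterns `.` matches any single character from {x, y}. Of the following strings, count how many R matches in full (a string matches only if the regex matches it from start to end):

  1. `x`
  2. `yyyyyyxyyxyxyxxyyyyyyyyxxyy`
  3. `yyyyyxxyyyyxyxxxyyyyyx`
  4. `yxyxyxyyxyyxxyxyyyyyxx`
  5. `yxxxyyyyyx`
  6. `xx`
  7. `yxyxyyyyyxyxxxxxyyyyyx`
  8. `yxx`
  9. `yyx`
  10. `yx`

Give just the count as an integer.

1 → match
2 → match
3 → match
4 → no match
5 → no match
6 → no match
7 → match
8 → match
9 → match
10 → no match
Total matched: 6

6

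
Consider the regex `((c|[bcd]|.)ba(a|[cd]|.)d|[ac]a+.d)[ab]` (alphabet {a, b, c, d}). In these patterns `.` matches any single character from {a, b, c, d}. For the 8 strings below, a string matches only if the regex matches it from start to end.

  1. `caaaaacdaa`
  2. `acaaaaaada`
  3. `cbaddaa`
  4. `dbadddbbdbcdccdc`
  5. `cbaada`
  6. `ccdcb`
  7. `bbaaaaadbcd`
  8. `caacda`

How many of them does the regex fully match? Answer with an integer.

2

1 → no match
2 → no match
3 → no match
4 → no match
5 → match
6 → no match
7 → no match
8 → match
Total matched: 2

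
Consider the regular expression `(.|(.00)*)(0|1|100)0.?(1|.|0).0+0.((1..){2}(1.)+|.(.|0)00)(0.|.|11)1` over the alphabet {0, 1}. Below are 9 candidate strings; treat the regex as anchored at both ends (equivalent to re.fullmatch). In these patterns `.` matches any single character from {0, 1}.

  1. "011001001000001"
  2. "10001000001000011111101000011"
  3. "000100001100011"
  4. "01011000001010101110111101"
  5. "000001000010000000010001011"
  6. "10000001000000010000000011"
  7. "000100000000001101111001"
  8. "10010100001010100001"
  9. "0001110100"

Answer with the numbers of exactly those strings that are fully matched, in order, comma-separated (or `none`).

3, 7

1 → no match
2 → no match
3 → match
4 → no match
5 → no match
6 → no match
7 → match
8 → no match
9. "0001110100" → no match — must end with "1"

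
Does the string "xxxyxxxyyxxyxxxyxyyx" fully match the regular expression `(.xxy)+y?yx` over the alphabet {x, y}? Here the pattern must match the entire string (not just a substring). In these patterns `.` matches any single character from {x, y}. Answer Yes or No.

No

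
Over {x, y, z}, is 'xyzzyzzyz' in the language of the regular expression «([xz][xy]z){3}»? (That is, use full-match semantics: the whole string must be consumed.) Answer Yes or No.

Yes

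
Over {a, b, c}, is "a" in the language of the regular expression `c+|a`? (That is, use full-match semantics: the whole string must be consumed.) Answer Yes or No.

Yes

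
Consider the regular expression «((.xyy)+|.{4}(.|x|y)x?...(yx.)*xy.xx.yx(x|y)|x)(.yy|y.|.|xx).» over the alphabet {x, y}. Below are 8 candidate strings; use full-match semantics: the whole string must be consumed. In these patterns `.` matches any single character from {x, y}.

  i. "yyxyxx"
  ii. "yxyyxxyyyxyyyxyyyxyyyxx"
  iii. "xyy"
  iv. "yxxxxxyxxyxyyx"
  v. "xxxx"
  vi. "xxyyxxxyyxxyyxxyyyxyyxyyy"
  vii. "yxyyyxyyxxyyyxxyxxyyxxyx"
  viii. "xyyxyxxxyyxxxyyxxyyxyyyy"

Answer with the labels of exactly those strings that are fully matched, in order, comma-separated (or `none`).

ii, iii, v, viii

i → no match
ii → match
iii → match
iv → no match
v → match
vi → no match
vii → no match
viii → match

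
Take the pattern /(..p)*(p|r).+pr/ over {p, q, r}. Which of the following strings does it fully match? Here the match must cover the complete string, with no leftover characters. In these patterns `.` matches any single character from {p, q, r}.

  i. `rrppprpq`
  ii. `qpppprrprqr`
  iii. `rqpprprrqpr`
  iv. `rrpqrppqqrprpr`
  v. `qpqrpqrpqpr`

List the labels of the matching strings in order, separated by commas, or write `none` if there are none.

iii, iv

i → no match — must end with `pr`
ii → no match — must end with `pr`
iii → match
iv → match
v → no match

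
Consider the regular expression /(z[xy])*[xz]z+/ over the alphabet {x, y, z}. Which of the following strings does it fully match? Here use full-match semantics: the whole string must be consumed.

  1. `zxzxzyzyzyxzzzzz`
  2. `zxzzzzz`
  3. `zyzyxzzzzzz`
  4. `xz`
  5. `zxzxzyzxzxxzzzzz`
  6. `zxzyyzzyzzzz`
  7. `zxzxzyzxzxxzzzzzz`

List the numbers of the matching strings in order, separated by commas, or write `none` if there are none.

1, 2, 3, 4, 5, 7

1 → match
2 → match
3 → match
4 → match
5 → match
6 → no match
7 → match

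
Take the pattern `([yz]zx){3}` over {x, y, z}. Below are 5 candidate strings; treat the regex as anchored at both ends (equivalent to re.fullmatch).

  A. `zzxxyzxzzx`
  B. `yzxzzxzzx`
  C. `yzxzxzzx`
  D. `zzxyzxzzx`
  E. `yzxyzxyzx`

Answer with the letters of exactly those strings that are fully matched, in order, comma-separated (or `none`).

B, D, E

A → no match
B → match
C → no match
D → match
E → match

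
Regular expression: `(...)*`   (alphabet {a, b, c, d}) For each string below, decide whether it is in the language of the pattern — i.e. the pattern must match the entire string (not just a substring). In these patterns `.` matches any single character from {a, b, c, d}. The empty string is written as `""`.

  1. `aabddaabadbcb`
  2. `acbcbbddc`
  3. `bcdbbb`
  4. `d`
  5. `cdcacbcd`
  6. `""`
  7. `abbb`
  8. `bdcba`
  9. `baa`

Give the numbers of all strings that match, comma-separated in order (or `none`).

1 → no match
2 → match
3 → match
4 → no match
5 → no match
6 → match
7 → no match
8 → no match
9 → match

2, 3, 6, 9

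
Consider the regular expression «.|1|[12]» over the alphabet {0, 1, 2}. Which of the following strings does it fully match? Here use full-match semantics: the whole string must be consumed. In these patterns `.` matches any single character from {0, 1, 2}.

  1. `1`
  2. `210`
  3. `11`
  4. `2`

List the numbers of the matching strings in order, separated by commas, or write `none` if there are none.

1 → match
2 → no match
3 → no match
4 → match

1, 4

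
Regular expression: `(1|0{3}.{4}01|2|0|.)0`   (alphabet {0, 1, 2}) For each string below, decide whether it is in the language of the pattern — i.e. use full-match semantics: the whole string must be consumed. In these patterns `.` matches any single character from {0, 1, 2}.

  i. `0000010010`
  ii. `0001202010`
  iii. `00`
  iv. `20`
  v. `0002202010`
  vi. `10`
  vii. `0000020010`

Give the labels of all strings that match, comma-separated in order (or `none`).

i, ii, iii, iv, v, vi, vii

i. `0000010010` → match
ii. `0001202010` → match
iii. `00` → match
iv. `20` → match
v. `0002202010` → match
vi. `10` → match
vii. `0000020010` → match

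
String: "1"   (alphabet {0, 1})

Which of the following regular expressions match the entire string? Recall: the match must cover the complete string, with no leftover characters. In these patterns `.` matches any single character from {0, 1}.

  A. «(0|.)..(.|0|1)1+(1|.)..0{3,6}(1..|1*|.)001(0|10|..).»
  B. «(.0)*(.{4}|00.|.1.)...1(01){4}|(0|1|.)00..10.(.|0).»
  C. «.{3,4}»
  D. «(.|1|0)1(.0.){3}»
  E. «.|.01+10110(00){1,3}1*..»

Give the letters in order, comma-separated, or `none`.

E

A → no match
B → no match
C → no match
D → no match
E → match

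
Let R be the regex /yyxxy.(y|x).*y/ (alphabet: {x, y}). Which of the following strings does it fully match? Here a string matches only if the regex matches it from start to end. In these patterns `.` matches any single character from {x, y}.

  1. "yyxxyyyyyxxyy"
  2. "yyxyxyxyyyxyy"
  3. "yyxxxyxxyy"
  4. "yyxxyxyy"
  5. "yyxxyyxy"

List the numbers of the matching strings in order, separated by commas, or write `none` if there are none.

1, 4, 5

1 → match
2 → no match — must start with "yyxxy"
3 → no match — must start with "yyxxy"
4 → match
5 → match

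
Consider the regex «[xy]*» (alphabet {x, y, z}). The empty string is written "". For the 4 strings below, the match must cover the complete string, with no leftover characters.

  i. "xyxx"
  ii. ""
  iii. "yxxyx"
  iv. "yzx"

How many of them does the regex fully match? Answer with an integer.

3

i → match
ii → match
iii → match
iv → no match
Total matched: 3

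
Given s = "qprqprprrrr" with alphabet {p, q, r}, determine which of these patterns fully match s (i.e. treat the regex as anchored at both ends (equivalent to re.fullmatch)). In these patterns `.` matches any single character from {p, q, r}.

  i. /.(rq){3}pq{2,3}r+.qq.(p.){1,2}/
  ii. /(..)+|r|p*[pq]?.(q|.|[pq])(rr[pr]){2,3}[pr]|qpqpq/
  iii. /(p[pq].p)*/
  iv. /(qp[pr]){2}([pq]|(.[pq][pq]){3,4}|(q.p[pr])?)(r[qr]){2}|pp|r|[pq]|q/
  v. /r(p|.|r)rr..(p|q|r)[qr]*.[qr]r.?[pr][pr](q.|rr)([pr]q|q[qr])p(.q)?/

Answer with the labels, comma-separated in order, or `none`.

iv

i → no match
ii → no match
iii → no match
iv → match
v → no match — must start with "r"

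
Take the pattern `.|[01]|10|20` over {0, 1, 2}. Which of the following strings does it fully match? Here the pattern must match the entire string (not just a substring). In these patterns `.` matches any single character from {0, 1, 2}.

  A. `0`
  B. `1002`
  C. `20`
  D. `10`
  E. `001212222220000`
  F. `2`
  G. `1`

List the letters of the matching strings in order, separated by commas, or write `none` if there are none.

A. `0` → match
B. `1002` → no match
C. `20` → match
D. `10` → match
E → no match
F. `2` → match
G. `1` → match

A, C, D, F, G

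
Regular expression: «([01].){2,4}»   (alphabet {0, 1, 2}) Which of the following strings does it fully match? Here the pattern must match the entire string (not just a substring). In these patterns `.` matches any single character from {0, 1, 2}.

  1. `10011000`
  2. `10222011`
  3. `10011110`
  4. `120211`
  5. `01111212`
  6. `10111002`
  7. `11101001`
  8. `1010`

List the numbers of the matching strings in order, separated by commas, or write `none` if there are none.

1 → match
2 → no match
3 → match
4 → match
5 → match
6 → match
7 → match
8 → match

1, 3, 4, 5, 6, 7, 8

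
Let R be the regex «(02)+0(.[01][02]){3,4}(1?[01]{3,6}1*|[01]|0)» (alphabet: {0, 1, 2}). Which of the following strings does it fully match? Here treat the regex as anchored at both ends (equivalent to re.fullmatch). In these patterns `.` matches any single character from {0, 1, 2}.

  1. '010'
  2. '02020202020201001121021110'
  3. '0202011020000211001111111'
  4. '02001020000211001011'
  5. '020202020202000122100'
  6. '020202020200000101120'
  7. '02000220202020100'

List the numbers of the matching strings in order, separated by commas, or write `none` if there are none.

2, 3, 4, 5, 6

1 → no match — must start with '02'
2 → match
3 → match
4 → match
5 → match
6 → match
7 → no match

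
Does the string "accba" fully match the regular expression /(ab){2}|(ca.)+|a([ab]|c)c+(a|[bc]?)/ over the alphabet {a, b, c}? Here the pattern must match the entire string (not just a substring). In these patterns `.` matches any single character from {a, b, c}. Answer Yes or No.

No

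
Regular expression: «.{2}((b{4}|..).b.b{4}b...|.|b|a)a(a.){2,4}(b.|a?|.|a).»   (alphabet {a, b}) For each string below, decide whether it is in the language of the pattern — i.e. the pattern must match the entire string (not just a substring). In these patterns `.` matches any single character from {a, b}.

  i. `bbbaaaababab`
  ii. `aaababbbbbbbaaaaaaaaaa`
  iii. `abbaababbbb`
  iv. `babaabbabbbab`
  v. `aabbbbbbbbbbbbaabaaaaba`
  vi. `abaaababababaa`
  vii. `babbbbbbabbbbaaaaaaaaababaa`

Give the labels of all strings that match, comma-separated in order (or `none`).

i, ii, iii, v, vi

i → match
ii → match
iii → match
iv → no match
v → match
vi → match
vii → no match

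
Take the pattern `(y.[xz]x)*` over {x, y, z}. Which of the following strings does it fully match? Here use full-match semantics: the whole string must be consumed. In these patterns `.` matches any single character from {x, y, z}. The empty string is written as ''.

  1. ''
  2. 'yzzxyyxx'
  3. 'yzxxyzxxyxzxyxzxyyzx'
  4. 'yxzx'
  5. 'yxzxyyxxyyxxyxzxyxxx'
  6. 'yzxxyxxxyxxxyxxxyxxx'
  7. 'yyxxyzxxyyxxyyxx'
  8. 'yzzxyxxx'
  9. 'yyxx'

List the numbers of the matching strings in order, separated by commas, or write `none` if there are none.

1, 2, 3, 4, 5, 6, 7, 8, 9

1. '' → match
2. 'yzzxyyxx' → match
3 → match
4. 'yxzx' → match
5 → match
6 → match
7 → match
8. 'yzzxyxxx' → match
9. 'yyxx' → match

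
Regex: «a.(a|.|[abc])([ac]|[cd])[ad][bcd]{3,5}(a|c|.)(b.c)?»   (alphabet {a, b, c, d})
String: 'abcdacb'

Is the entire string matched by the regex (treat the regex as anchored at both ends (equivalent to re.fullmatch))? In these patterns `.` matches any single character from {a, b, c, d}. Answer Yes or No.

No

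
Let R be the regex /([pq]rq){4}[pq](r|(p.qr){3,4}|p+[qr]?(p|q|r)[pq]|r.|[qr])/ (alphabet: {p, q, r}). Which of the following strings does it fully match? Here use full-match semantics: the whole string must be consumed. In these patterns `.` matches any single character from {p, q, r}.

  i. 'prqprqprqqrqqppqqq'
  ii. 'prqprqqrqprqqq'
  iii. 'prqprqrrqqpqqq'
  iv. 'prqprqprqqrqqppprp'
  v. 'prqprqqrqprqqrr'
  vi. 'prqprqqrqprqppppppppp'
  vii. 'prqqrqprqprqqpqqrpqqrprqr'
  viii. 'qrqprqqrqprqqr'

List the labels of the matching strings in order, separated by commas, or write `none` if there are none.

i → match
ii → match
iii → no match
iv → match
v → match
vi → match
vii → match
viii → match

i, ii, iv, v, vi, vii, viii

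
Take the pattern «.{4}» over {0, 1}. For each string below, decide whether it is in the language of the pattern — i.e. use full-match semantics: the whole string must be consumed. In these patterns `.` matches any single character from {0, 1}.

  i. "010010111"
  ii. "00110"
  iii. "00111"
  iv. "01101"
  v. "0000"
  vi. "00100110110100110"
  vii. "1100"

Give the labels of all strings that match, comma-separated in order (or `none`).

v, vii

i → no match
ii → no match
iii → no match
iv → no match
v → match
vi → no match
vii → match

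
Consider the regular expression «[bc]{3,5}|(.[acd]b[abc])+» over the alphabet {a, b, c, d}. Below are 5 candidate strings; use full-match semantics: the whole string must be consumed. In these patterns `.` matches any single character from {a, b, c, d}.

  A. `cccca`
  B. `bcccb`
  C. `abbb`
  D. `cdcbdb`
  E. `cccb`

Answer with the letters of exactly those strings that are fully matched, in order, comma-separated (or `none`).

A → no match
B → match
C → no match
D → no match
E → match

B, E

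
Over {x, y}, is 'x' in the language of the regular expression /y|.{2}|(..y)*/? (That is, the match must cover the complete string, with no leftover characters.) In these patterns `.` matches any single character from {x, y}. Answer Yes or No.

No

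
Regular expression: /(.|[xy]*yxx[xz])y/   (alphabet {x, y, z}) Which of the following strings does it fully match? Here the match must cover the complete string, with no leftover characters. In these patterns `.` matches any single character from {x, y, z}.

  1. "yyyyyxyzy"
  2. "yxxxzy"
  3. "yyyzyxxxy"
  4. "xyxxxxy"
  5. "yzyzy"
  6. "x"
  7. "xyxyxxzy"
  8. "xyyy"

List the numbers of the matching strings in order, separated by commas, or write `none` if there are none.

7

1 → no match
2 → no match
3 → no match
4 → no match
5 → no match
6 → no match — must end with "y"
7 → match
8 → no match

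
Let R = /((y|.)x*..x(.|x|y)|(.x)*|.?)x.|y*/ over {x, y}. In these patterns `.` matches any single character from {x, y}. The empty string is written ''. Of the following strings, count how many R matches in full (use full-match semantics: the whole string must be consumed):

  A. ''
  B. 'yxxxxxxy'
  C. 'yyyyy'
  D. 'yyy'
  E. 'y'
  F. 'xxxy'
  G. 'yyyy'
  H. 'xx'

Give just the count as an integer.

A. '' → match
B. 'yxxxxxxy' → match
C. 'yyyyy' → match
D. 'yyy' → match
E. 'y' → match
F. 'xxxy' → match
G. 'yyyy' → match
H. 'xx' → match
Total matched: 8

8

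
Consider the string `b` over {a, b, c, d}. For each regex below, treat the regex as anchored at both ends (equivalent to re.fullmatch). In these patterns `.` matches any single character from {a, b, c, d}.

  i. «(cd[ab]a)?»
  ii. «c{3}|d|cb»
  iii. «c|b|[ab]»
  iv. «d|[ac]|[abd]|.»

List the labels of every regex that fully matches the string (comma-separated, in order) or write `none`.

iii, iv

i → no match
ii → no match
iii → match
iv → match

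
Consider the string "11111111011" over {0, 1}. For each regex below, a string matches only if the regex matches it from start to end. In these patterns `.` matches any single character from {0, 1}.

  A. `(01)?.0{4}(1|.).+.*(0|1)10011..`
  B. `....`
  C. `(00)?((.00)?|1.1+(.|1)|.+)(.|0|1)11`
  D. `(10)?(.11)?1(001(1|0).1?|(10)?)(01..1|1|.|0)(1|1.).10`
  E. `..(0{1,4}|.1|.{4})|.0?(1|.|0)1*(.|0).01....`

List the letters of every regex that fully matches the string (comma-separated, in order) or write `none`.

A → no match
B → no match
C → match
D → no match — must end with "10"
E → no match

C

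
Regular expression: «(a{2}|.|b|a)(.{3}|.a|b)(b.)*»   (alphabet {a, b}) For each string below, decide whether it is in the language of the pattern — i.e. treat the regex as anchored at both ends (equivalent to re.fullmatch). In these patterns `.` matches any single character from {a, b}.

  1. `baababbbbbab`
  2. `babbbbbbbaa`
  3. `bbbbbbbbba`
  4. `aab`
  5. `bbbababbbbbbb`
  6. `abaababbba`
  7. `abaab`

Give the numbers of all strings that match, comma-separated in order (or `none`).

3, 4, 6

1 → no match
2 → no match
3 → match
4 → match
5 → no match
6 → match
7 → no match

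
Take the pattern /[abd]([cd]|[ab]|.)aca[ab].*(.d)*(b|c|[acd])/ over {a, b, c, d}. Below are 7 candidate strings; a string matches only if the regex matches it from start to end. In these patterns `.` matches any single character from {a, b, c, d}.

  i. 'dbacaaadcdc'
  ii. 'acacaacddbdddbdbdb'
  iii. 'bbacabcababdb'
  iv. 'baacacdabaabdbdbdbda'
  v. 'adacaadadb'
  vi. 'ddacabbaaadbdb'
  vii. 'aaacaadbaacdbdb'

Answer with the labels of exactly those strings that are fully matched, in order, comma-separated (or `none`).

i → match
ii → match
iii → match
iv → no match
v → match
vi → match
vii → match

i, ii, iii, v, vi, vii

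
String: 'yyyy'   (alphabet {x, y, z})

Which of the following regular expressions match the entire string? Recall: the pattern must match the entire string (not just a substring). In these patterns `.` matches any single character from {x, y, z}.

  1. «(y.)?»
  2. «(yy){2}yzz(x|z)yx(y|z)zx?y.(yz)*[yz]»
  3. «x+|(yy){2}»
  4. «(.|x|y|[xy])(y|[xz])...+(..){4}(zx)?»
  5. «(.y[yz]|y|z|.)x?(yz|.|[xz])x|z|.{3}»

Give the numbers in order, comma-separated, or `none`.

1 → no match
2 → no match
3 → match
4 → no match
5 → no match

3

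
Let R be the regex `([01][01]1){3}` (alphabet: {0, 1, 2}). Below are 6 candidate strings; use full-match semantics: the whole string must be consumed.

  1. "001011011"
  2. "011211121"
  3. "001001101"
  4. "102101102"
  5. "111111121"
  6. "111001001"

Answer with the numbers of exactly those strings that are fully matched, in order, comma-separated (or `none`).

1 → match
2 → no match
3 → match
4 → no match — must end with "1"
5 → no match
6 → match

1, 3, 6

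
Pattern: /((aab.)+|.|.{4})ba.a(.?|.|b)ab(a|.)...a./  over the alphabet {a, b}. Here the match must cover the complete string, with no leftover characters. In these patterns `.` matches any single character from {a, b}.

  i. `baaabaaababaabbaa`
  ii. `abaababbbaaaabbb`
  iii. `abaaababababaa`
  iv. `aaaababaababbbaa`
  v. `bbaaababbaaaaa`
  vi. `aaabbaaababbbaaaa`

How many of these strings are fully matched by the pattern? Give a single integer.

i → match
ii → no match
iii → match
iv → match
v → match
vi → match
Total matched: 5

5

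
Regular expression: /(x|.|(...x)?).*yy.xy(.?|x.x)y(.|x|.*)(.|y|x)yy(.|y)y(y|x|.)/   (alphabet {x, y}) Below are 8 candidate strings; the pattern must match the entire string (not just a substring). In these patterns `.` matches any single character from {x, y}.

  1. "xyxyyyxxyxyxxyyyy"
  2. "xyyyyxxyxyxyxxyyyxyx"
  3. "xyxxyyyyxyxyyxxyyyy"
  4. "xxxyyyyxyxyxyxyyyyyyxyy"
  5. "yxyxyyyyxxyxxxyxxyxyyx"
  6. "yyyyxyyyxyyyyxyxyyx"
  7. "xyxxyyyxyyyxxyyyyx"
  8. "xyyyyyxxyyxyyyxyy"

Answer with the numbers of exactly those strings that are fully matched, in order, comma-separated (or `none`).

2, 4, 7, 8

1 → no match
2 → match
3 → no match
4 → match
5 → no match
6 → no match
7 → match
8 → match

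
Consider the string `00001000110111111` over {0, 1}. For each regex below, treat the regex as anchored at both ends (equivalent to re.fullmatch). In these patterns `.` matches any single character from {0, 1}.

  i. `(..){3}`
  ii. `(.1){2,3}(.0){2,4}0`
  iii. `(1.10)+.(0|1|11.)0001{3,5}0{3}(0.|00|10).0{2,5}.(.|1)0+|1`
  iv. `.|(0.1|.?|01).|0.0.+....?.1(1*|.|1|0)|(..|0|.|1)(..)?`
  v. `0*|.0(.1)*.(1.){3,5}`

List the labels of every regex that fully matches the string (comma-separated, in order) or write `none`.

i → no match
ii → no match — must end with `00`
iii → no match — must start with `1`
iv → match
v → no match

iv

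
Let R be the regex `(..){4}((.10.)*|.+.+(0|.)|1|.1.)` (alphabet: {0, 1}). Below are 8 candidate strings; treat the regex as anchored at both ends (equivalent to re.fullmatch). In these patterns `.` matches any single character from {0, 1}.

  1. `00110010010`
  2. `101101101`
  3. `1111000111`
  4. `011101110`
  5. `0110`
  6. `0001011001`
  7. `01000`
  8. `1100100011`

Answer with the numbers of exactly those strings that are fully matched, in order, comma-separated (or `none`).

1, 2

1 → match
2 → match
3 → no match
4 → no match
5 → no match
6 → no match
7 → no match
8 → no match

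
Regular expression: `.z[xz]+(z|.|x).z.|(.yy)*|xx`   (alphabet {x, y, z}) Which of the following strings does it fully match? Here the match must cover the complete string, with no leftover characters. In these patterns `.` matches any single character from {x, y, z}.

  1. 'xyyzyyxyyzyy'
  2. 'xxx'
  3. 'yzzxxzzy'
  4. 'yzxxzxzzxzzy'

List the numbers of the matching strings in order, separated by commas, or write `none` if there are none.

1 → match
2 → no match
3 → match
4 → match

1, 3, 4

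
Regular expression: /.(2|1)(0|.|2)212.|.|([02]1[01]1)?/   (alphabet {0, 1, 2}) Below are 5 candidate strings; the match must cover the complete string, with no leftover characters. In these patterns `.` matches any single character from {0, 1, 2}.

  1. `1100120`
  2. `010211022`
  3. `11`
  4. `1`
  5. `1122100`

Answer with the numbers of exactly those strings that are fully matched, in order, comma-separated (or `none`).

1 → no match
2 → no match
3 → no match
4 → match
5 → no match

4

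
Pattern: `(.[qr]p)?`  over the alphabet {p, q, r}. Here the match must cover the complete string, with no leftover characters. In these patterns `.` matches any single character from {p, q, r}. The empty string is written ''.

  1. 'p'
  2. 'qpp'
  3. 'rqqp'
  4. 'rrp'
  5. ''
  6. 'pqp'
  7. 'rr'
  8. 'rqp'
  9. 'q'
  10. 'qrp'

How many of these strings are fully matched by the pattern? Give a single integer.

5

1 → no match
2 → no match
3 → no match
4 → match
5 → match
6 → match
7 → no match
8 → match
9 → no match
10 → match
Total matched: 5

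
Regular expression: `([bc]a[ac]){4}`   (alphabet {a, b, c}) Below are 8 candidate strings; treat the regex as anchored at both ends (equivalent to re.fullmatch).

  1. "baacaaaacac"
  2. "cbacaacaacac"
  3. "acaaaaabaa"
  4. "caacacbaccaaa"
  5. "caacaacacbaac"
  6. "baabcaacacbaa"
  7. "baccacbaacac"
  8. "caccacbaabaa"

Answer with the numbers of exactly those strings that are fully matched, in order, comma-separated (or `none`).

7, 8

1 → no match
2 → no match
3 → no match
4 → no match
5 → no match
6 → no match
7 → match
8 → match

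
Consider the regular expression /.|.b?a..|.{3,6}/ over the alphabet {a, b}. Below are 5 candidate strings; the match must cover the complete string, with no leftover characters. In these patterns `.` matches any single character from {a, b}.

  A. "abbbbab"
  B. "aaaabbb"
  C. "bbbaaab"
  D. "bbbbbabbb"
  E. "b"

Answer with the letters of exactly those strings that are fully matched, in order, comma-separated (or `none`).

E

A → no match
B → no match
C → no match
D → no match
E → match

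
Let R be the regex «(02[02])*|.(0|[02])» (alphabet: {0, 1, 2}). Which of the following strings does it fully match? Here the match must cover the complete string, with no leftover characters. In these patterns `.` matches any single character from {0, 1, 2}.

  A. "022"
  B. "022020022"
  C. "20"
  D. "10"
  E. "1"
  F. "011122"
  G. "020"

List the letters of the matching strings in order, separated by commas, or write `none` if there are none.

A, B, C, D, G

A → match
B → match
C → match
D → match
E → no match
F → no match
G → match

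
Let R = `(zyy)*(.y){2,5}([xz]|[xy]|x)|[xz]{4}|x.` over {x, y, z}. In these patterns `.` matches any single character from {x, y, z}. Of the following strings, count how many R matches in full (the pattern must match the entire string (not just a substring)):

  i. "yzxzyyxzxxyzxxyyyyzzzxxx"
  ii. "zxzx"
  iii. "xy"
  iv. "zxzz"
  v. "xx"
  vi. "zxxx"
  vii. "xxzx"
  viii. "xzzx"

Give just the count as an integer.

i → no match
ii → match
iii → match
iv → match
v → match
vi → match
vii → match
viii → match
Total matched: 7

7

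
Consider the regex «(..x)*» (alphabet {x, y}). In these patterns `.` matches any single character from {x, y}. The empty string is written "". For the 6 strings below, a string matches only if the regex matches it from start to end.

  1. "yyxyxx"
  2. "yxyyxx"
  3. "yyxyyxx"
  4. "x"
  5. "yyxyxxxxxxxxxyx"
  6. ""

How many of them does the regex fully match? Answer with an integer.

3

1 → match
2 → no match
3 → no match
4 → no match
5 → match
6 → match
Total matched: 3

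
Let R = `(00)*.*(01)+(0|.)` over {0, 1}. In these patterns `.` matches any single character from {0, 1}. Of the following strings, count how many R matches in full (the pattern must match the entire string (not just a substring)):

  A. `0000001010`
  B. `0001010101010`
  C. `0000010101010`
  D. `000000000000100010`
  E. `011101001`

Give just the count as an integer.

A → match
B → match
C → match
D → match
E → no match
Total matched: 4

4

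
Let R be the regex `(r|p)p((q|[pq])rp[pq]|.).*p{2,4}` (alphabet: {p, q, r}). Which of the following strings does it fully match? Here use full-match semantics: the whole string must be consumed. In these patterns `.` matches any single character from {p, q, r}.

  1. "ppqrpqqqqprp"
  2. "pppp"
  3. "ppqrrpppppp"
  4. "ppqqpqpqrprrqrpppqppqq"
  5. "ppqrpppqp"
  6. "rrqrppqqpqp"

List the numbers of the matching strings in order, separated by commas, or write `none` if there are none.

3

1 → no match
2 → no match
3 → match
4 → no match — must end with "p"
5 → no match
6 → no match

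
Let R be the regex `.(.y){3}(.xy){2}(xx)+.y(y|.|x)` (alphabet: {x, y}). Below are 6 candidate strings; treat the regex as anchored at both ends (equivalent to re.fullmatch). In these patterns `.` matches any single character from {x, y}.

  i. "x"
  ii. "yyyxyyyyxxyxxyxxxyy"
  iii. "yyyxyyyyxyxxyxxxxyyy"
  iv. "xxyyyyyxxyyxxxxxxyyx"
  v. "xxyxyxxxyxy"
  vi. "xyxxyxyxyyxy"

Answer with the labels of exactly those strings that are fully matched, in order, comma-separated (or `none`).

iii

i → no match
ii → no match
iii → match
iv → no match
v → no match
vi → no match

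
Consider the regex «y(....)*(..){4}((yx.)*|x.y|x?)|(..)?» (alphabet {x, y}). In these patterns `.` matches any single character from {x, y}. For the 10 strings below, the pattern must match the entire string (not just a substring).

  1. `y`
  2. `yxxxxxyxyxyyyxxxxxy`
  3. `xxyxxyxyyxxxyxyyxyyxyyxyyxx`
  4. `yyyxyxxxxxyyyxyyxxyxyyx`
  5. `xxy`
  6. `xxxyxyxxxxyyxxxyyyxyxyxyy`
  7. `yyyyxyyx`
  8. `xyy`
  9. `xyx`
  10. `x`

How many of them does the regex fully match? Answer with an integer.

1 → no match
2 → no match
3 → no match
4 → no match
5 → no match
6 → no match
7 → no match
8 → no match
9 → no match
10 → no match
Total matched: 0

0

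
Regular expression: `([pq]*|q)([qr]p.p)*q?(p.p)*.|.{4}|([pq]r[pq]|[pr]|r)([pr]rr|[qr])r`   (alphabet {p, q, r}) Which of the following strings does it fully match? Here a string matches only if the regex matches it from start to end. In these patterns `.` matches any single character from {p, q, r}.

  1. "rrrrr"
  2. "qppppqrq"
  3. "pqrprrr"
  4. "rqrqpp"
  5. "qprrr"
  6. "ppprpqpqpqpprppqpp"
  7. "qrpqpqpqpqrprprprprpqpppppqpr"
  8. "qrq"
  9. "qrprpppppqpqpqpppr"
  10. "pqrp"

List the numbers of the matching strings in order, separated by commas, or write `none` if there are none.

1 → match
2 → no match
3 → no match
4 → no match
5 → no match
6 → match
7 → no match
8 → no match
9 → no match
10 → match

1, 6, 10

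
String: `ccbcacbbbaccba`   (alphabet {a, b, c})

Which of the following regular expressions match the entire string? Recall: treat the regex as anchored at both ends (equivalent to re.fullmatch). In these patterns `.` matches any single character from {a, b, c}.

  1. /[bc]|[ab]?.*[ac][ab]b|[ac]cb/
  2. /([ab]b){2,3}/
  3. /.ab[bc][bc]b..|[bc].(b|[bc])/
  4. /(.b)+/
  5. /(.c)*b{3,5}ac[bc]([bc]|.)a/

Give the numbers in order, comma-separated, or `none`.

5

1 → no match
2 → no match — must end with `b`
3 → no match
4 → no match — must end with `b`
5 → match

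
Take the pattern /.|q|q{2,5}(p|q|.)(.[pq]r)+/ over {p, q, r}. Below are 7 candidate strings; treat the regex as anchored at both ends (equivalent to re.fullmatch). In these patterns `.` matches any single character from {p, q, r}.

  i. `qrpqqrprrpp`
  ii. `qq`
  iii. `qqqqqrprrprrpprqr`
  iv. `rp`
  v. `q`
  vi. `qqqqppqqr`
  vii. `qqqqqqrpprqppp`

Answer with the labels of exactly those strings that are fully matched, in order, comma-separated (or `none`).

i. `qrpqqrprrpp` → no match
ii. `qq` → no match
iii → no match
iv. `rp` → no match
v. `q` → match
vi. `qqqqppqqr` → no match
vii → no match

v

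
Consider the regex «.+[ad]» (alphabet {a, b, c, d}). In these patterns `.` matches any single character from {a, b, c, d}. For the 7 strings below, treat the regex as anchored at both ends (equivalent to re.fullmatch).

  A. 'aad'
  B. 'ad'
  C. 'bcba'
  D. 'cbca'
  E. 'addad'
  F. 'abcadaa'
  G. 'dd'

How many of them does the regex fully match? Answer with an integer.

7

A → match
B → match
C → match
D → match
E → match
F → match
G → match
Total matched: 7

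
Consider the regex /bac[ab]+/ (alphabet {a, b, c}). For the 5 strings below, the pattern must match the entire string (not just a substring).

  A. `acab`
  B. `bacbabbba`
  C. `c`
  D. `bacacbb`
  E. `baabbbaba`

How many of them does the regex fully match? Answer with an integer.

A → no match — must start with `bac`
B → match
C → no match — must start with `bac`
D → no match
E → no match — must start with `bac`
Total matched: 1

1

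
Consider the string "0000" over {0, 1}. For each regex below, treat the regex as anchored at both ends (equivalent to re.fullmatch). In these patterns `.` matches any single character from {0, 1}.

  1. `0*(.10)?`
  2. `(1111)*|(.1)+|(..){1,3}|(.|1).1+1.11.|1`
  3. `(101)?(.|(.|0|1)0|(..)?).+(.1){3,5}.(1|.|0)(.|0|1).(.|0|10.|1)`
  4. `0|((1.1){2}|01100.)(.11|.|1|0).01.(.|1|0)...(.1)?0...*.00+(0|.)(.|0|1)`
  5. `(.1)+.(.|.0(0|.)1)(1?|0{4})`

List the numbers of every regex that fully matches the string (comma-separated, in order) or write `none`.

1, 2

1 → match
2 → match
3 → no match
4 → no match
5 → no match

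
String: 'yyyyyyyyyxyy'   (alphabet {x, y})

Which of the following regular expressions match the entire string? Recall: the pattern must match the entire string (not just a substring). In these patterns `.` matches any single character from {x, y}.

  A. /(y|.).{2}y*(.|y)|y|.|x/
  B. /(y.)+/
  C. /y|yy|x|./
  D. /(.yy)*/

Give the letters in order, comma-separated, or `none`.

B, D

A → no match
B → match
C → no match
D → match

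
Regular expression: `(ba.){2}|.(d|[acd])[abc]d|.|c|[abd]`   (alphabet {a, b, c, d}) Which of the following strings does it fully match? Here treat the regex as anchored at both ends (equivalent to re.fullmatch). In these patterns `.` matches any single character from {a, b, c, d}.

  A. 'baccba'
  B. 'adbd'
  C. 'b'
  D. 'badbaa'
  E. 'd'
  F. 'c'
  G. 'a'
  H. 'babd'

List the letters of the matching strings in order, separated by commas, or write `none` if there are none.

B, C, D, E, F, G, H

A → no match
B → match
C → match
D → match
E → match
F → match
G → match
H → match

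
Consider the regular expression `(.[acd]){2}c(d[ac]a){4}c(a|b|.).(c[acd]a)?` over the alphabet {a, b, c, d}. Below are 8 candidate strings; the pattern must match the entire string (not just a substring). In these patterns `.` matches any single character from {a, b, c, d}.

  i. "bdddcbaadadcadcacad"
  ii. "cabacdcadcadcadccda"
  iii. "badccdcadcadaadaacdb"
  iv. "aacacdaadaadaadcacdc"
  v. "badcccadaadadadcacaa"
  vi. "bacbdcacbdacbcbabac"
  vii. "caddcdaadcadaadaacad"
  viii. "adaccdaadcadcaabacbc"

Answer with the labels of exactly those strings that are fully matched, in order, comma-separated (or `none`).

iii, iv, vii

i → no match
ii → no match
iii → match
iv → match
v → no match
vi → no match
vii → match
viii → no match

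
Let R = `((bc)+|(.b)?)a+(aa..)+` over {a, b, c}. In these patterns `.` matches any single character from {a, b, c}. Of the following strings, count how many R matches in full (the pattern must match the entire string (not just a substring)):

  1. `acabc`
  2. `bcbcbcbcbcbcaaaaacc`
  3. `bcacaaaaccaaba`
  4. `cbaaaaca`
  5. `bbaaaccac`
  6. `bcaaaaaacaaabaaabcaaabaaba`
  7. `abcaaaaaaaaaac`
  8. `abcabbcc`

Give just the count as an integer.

3

1 → no match
2 → match
3 → no match
4 → match
5 → no match
6 → match
7 → no match
8 → no match
Total matched: 3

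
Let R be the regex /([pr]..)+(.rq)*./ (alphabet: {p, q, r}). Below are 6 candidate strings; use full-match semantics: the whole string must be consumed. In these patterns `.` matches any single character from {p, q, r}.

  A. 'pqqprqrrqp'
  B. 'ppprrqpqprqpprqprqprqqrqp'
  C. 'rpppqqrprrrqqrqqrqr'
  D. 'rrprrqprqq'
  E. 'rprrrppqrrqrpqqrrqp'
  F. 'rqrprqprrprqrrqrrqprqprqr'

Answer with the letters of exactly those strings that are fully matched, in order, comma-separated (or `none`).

A → match
B → match
C → match
D → match
E → match
F → match

A, B, C, D, E, F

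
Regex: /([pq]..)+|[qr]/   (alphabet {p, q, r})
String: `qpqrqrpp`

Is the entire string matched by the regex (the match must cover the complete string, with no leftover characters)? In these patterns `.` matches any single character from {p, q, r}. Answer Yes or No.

No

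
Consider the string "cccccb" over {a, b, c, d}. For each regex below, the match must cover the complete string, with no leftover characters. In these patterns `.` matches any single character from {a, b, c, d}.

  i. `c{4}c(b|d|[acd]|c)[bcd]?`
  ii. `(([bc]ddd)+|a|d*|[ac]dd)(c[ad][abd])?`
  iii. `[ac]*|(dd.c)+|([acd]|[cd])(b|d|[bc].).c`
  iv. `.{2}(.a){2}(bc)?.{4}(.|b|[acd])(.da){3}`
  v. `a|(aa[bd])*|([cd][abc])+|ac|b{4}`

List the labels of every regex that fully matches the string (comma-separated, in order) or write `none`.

i → match
ii → no match
iii → no match
iv → no match — must end with "da"
v → match

i, v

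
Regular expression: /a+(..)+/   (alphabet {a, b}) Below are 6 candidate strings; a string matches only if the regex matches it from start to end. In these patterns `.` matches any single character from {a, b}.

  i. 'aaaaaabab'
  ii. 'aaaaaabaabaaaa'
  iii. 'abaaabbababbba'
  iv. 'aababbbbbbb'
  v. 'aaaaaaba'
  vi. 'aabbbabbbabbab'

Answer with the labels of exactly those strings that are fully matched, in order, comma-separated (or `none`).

i, ii, iv, v, vi

i → match
ii → match
iii → no match
iv → match
v → match
vi → match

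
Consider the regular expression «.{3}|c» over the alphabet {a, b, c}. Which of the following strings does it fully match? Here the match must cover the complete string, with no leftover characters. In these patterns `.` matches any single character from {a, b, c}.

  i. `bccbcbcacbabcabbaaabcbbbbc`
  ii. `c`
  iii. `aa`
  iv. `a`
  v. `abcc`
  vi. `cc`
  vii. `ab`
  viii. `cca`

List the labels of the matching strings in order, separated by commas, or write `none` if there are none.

ii, viii

i → no match
ii → match
iii → no match
iv → no match
v → no match
vi → no match
vii → no match
viii → match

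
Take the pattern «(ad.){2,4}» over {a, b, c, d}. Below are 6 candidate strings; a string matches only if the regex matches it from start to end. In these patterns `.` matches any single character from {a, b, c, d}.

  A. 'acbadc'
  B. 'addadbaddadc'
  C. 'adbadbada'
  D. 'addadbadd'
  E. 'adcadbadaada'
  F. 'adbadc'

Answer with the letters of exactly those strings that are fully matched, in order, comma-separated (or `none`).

B, C, D, E, F

A → no match — must start with 'ad'
B → match
C → match
D → match
E → match
F → match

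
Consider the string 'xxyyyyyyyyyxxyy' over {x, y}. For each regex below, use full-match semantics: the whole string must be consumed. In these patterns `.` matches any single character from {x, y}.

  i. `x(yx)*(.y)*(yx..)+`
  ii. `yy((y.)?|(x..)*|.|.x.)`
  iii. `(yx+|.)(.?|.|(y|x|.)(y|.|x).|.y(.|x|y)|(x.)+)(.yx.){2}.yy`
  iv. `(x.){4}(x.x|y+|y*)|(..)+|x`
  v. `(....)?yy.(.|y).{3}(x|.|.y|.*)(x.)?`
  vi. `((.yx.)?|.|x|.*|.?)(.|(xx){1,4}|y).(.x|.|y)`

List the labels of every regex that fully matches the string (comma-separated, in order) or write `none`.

i → no match
ii → no match — must start with 'yy'
iii → no match
iv → no match
v → match
vi → match

v, vi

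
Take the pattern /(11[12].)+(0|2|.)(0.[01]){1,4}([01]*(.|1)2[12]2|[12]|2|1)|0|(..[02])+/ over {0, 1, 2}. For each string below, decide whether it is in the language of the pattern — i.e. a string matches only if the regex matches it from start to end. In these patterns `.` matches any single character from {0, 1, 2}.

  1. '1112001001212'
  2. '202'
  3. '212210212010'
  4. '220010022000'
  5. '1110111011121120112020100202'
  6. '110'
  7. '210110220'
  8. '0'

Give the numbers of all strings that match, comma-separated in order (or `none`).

1, 2, 3, 4, 5, 6, 7, 8

1 → match
2 → match
3 → match
4 → match
5 → match
6 → match
7 → match
8 → match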